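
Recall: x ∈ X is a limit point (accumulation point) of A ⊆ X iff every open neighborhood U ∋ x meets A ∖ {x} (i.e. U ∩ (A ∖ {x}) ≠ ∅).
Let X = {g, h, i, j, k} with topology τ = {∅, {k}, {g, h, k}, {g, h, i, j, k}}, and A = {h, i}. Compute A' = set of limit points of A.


A' = {g, i, j}

For each x ∈ X, list the open sets U ∈ τ with x ∈ U, then check whether U ∩ (A ∖ {x}) ≠ ∅ for every such U.
  x = g: opens ∋ x are {g, h, k}, {g, h, i, j, k}; each meets A ∖ {g}, so x IS a limit point.
  x = h: open {g, h, k} ∋ x has {g, h, k} ∩ (A ∖ {h}) = ∅, so x is NOT a limit point.
  x = i: opens ∋ x are {g, h, i, j, k}; each meets A ∖ {i}, so x IS a limit point.
  x = j: opens ∋ x are {g, h, i, j, k}; each meets A ∖ {j}, so x IS a limit point.
  x = k: open {k} ∋ x has {k} ∩ (A ∖ {k}) = ∅, so x is NOT a limit point.
Collecting: A' = {g, i, j}.


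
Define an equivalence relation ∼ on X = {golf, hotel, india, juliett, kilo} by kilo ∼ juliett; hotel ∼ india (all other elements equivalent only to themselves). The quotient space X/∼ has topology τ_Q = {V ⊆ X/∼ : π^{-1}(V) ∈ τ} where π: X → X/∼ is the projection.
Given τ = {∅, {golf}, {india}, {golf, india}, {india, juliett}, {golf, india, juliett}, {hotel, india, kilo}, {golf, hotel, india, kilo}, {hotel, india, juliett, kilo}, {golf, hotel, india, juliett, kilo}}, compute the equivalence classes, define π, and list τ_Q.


X/∼ = {[golf], [hotel=india], [juliett=kilo]}; |τ_Q| = 4.

Equivalence classes: [golf], [hotel=india], [juliett=kilo].
Quotient map π: X → X/∼ sends golf ↦ [golf], hotel ↦ [hotel=india], india ↦ [hotel=india], juliett ↦ [juliett=kilo], kilo ↦ [juliett=kilo].
For each subset V ⊆ X/∼, compute π^{-1}(V) ⊆ X and check whether π^{-1}(V) ∈ τ. V is open in τ_Q iff π^{-1}(V) ∈ τ.
  V = {}: π^{-1}(V) = ∅ ∈ τ ✓.
  V = {[golf]}: π^{-1}(V) = {golf} ∈ τ ✓.
  V = {[hotel=india]}: π^{-1}(V) = {hotel, india} ∉ τ ✗.
  V = {[golf], [hotel=india]}: π^{-1}(V) = {golf, hotel, india} ∉ τ ✗.
  V = {[juliett=kilo]}: π^{-1}(V) = {juliett, kilo} ∉ τ ✗.
  V = {[golf], [juliett=kilo]}: π^{-1}(V) = {golf, juliett, kilo} ∉ τ ✗.
  V = {[hotel=india], [juliett=kilo]}: π^{-1}(V) = {hotel, india, juliett, kilo} ∈ τ ✓.
  V = {[golf], [hotel=india], [juliett=kilo]}: π^{-1}(V) = {golf, hotel, india, juliett, kilo} ∈ τ ✓.
Open sets in the quotient: τ_Q = {{}, {[golf]}, {[hotel=india], [juliett=kilo]}, {[golf], [hotel=india], [juliett=kilo]}} (4 elements).


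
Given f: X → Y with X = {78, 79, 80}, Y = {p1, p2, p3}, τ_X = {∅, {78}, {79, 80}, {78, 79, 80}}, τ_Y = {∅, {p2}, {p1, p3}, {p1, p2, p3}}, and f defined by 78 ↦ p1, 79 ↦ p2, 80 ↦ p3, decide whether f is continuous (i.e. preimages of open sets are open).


f is NOT continuous.

Compute f^{-1}(U) for each U ∈ τ_Y:
  U = ∅: f^{-1}(U) = ∅ ∈ τ_X ✓.
  U = {p2}: f^{-1}(U) = {79} ∉ τ_X ✗.
  U = {p1, p3}: f^{-1}(U) = {78, 80} ∉ τ_X ✗.
  U = {p1, p2, p3}: f^{-1}(U) = {78, 79, 80} ∈ τ_X ✓.
Found U = {p2} with f^{-1}(U) = {79} not in τ_X. Therefore f is NOT continuous.


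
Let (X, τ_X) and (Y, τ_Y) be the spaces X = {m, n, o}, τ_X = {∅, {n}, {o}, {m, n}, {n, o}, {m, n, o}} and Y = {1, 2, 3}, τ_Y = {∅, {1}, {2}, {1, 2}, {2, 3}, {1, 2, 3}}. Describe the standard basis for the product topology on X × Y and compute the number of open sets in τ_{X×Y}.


Basis B = {∅ × ∅, {n} × {1}, {n} × {2}, {o} × {1}, {o} × {2}, {m, n} × {1}, {m, n} × {2}, {n} × {1, 2}, {n, o} × {1}, {n} × {2, 3}, {n, o} × {2}, {o} × {1, 2}, {o} × {2, 3}, {m, n, o} × {1}, {m, n, o} × {2}, {n} × {1, 2, 3}, {o} × {1, 2, 3}, {m, n} × {1, 2}, {m, n} × {2, 3}, {n, o} × {1, 2}, {n, o} × {2, 3}, {m, n} × {1, 2, 3}, {m, n, o} × {1, 2}, {m, n, o} × {2, 3}, {n, o} × {1, 2, 3}, {m, n, o} × {1, 2, 3}}; |τ_{X×Y}| = 108.

Enumerate products U × V with U ∈ τ_X, V ∈ τ_Y (deduplicated):
  ∅ × ∅ = {} (∅)
  {n} × {1} = {(n,1)}
  {n} × {2} = {(n,2)}
  {o} × {1} = {(o,1)}
  {o} × {2} = {(o,2)}
  {m, n} × {1} = {(m,1), (n,1)}
  {m, n} × {2} = {(m,2), (n,2)}
  {n} × {1, 2} = {(n,1), (n,2)}
  {n, o} × {1} = {(n,1), (o,1)}
  {n} × {2, 3} = {(n,2), (n,3)}
  {n, o} × {2} = {(n,2), (o,2)}
  {o} × {1, 2} = {(o,1), (o,2)}
  {o} × {2, 3} = {(o,2), (o,3)}
  {m, n, o} × {1} = {(m,1), (n,1), (o,1)}
  {m, n, o} × {2} = {(m,2), (n,2), (o,2)}
  {n} × {1, 2, 3} = {(n,1), (n,2), (n,3)}
  {o} × {1, 2, 3} = {(o,1), (o,2), (o,3)}
  {m, n} × {1, 2} = {(m,1), (m,2), (n,1), (n,2)}
  {m, n} × {2, 3} = {(m,2), (m,3), (n,2), (n,3)}
  {n, o} × {1, 2} = {(n,1), (n,2), (o,1), (o,2)}
  {n, o} × {2, 3} = {(n,2), (n,3), (o,2), (o,3)}
  {m, n} × {1, 2, 3} = {(m,1), (m,2), (m,3), (n,1), (n,2), (n,3)}
  {m, n, o} × {1, 2} = {(m,1), (m,2), (n,1), (n,2), (o,1), (o,2)}
  {m, n, o} × {2, 3} = {(m,2), (m,3), (n,2), (n,3), (o,2), (o,3)}
  {n, o} × {1, 2, 3} = {(n,1), (n,2), (n,3), (o,1), (o,2), (o,3)}
  {m, n, o} × {1, 2, 3} = {(m,1), (m,2), (m,3), (n,1), (n,2), (n,3), (o,1), (o,2), (o,3)}
These 26 distinct sets form the basis B.
Close under arbitrary unions to get τ_{X×Y}; counting gives |τ_{X×Y}| = 108.


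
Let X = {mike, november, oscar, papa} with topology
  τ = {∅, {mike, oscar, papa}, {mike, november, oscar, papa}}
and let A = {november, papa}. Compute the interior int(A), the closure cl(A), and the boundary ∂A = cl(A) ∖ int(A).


int(A) = ∅, cl(A) = {mike, november, oscar, papa}, ∂A = {mike, november, oscar, papa}.

Closed sets in (X, τ) are complements of opens:
  closed(X, τ) = {∅, {november}, {mike, november, oscar, papa}}.
int(A) = ⋃ {U ∈ τ : U ⊆ A}. Opens contained in A: ∅.
Taking the union of these: int(A) = ∅.
cl(A) = ⋂ {C closed : A ⊆ C}. Closed sets containing A: {mike, november, oscar, papa}.
Intersecting these: cl(A) = {mike, november, oscar, papa}.
∂A = cl(A) ∖ int(A) = {mike, november, oscar, papa} ∖ ∅ = {mike, november, oscar, papa}.


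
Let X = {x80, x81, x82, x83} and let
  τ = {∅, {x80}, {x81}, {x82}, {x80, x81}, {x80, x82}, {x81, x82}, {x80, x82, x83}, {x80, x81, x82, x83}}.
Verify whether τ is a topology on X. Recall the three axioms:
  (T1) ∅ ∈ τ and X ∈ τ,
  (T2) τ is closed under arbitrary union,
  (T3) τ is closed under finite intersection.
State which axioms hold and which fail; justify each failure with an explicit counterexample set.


τ is NOT a topology on X.

Axiom (T1): ∅ ∈ τ? Yes; X ∈ τ? Yes.
Axiom (T2/T3): check pairwise unions and intersections of members of τ.
Counterexample for (T2): {x80} ∪ {x81, x82} = {x80, x81, x82} ∉ τ. Therefore τ is NOT a topology.


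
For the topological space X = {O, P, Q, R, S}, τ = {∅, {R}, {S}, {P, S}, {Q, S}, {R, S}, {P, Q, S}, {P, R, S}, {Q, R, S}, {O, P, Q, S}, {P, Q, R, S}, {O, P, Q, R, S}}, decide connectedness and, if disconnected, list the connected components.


(X, τ) is disconnected; components = [{R}, {O, P, Q, S}].

Find clopen sets (U ∈ τ with X ∖ U ∈ τ):
  U = ∅, X ∖ U = {O, P, Q, R, S} — both open, so U is clopen.
  U = {R}, X ∖ U = {O, P, Q, S} — both open, so U is clopen.
  U = {O, P, Q, S}, X ∖ U = {R} — both open, so U is clopen.
  U = {O, P, Q, R, S}, X ∖ U = ∅ — both open, so U is clopen.
Nontrivial clopen(s) exist: e.g. {O, P, Q, S}. So (X, τ) is disconnected.
Compute connected components by grouping points that agree on all clopens:
  component: {R}
  component: {O, P, Q, S}


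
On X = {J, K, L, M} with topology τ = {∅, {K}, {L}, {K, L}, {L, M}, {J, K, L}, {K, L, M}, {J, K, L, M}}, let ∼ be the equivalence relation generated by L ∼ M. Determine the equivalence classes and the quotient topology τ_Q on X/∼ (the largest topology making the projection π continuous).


X/∼ = {[J], [K], [L=M]}; |τ_Q| = 5.

Equivalence classes: [J], [K], [L=M].
Quotient map π: X → X/∼ sends J ↦ [J], K ↦ [K], L ↦ [L=M], M ↦ [L=M].
For each subset V ⊆ X/∼, compute π^{-1}(V) ⊆ X and check whether π^{-1}(V) ∈ τ. V is open in τ_Q iff π^{-1}(V) ∈ τ.
  V = {}: π^{-1}(V) = ∅ ∈ τ ✓.
  V = {[J]}: π^{-1}(V) = {J} ∉ τ ✗.
  V = {[K]}: π^{-1}(V) = {K} ∈ τ ✓.
  V = {[J], [K]}: π^{-1}(V) = {J, K} ∉ τ ✗.
  V = {[L=M]}: π^{-1}(V) = {L, M} ∈ τ ✓.
  V = {[J], [L=M]}: π^{-1}(V) = {J, L, M} ∉ τ ✗.
  V = {[K], [L=M]}: π^{-1}(V) = {K, L, M} ∈ τ ✓.
  V = {[J], [K], [L=M]}: π^{-1}(V) = {J, K, L, M} ∈ τ ✓.
Open sets in the quotient: τ_Q = {{}, {[K]}, {[L=M]}, {[K], [L=M]}, {[J], [K], [L=M]}} (5 elements).


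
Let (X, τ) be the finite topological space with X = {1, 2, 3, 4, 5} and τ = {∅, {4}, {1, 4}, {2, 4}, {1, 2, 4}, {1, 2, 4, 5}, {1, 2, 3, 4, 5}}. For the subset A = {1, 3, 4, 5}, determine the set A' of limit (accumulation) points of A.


A' = {1, 2, 3, 5}

For each x ∈ X, list the open sets U ∈ τ with x ∈ U, then check whether U ∩ (A ∖ {x}) ≠ ∅ for every such U.
  x = 1: opens ∋ x are {1, 4}, {1, 2, 4}, {1, 2, 4, 5}, {1, 2, 3, 4, 5}; each meets A ∖ {1}, so x IS a limit point.
  x = 2: opens ∋ x are {2, 4}, {1, 2, 4}, {1, 2, 4, 5}, {1, 2, 3, 4, 5}; each meets A ∖ {2}, so x IS a limit point.
  x = 3: opens ∋ x are {1, 2, 3, 4, 5}; each meets A ∖ {3}, so x IS a limit point.
  x = 4: open {4} ∋ x has {4} ∩ (A ∖ {4}) = ∅, so x is NOT a limit point.
  x = 5: opens ∋ x are {1, 2, 4, 5}, {1, 2, 3, 4, 5}; each meets A ∖ {5}, so x IS a limit point.
Collecting: A' = {1, 2, 3, 5}.


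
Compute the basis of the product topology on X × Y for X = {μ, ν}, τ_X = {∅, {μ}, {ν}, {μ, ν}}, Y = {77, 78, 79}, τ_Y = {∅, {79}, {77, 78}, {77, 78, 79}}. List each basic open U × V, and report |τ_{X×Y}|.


Basis B = {∅ × ∅, {μ} × {79}, {ν} × {79}, {μ} × {77, 78}, {μ, ν} × {79}, {ν} × {77, 78}, {μ} × {77, 78, 79}, {ν} × {77, 78, 79}, {μ, ν} × {77, 78}, {μ, ν} × {77, 78, 79}}; |τ_{X×Y}| = 16.

Enumerate products U × V with U ∈ τ_X, V ∈ τ_Y (deduplicated):
  ∅ × ∅ = {} (∅)
  {μ} × {79} = {(μ,79)}
  {ν} × {79} = {(ν,79)}
  {μ} × {77, 78} = {(μ,77), (μ,78)}
  {μ, ν} × {79} = {(μ,79), (ν,79)}
  {ν} × {77, 78} = {(ν,77), (ν,78)}
  {μ} × {77, 78, 79} = {(μ,77), (μ,78), (μ,79)}
  {ν} × {77, 78, 79} = {(ν,77), (ν,78), (ν,79)}
  {μ, ν} × {77, 78} = {(μ,77), (μ,78), (ν,77), (ν,78)}
  {μ, ν} × {77, 78, 79} = {(μ,77), (μ,78), (μ,79), (ν,77), (ν,78), (ν,79)}
These 10 distinct sets form the basis B.
Close under arbitrary unions to get τ_{X×Y}; counting gives |τ_{X×Y}| = 16.


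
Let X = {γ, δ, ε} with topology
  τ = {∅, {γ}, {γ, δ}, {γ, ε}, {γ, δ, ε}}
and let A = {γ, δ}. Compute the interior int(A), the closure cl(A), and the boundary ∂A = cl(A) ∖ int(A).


int(A) = {γ, δ}, cl(A) = {γ, δ, ε}, ∂A = {ε}.

Closed sets in (X, τ) are complements of opens:
  closed(X, τ) = {∅, {δ}, {ε}, {δ, ε}, {γ, δ, ε}}.
int(A) = ⋃ {U ∈ τ : U ⊆ A}. Opens contained in A: ∅, {γ}, {γ, δ}.
Taking the union of these: int(A) = {γ, δ}.
cl(A) = ⋂ {C closed : A ⊆ C}. Closed sets containing A: {γ, δ, ε}.
Intersecting these: cl(A) = {γ, δ, ε}.
∂A = cl(A) ∖ int(A) = {γ, δ, ε} ∖ {γ, δ} = {ε}.


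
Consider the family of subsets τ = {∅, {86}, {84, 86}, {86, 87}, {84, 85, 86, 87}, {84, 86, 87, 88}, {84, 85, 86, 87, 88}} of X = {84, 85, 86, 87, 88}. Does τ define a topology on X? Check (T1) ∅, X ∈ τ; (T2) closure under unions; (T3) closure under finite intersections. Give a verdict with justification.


τ is NOT a topology on X.

Axiom (T1): ∅ ∈ τ? Yes; X ∈ τ? Yes.
Axiom (T2/T3): check pairwise unions and intersections of members of τ.
Counterexample for (T2): {84, 86} ∪ {86, 87} = {84, 86, 87} ∉ τ. Therefore τ is NOT a topology.


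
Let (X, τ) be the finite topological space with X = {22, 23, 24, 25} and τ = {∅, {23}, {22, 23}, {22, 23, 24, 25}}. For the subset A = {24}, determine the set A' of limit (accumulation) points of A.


A' = {25}

For each x ∈ X, list the open sets U ∈ τ with x ∈ U, then check whether U ∩ (A ∖ {x}) ≠ ∅ for every such U.
  x = 22: open {22, 23} ∋ x has {22, 23} ∩ (A ∖ {22}) = ∅, so x is NOT a limit point.
  x = 23: open {23} ∋ x has {23} ∩ (A ∖ {23}) = ∅, so x is NOT a limit point.
  x = 24: open {22, 23, 24, 25} ∋ x has {22, 23, 24, 25} ∩ (A ∖ {24}) = ∅, so x is NOT a limit point.
  x = 25: opens ∋ x are {22, 23, 24, 25}; each meets A ∖ {25}, so x IS a limit point.
Collecting: A' = {25}.


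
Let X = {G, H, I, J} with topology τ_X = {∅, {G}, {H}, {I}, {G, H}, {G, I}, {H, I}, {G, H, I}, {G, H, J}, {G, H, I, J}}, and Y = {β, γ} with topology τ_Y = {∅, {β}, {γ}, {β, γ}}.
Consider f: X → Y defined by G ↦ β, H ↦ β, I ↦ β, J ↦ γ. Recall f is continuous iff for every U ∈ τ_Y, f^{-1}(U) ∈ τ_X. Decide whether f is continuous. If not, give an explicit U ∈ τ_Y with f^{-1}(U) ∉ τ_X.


f is NOT continuous.

Compute f^{-1}(U) for each U ∈ τ_Y:
  U = ∅: f^{-1}(U) = ∅ ∈ τ_X ✓.
  U = {β}: f^{-1}(U) = {G, H, I} ∈ τ_X ✓.
  U = {γ}: f^{-1}(U) = {J} ∉ τ_X ✗.
  U = {β, γ}: f^{-1}(U) = {G, H, I, J} ∈ τ_X ✓.
Found U = {γ} with f^{-1}(U) = {J} not in τ_X. Therefore f is NOT continuous.


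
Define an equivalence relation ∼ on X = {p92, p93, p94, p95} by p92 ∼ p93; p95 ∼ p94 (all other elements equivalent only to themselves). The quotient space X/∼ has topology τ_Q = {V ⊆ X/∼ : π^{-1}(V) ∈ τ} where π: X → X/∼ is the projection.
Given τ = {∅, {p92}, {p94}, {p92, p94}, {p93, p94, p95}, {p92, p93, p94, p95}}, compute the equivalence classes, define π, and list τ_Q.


X/∼ = {[p92=p93], [p94=p95]}; |τ_Q| = 2.

Equivalence classes: [p92=p93], [p94=p95].
Quotient map π: X → X/∼ sends p92 ↦ [p92=p93], p93 ↦ [p92=p93], p94 ↦ [p94=p95], p95 ↦ [p94=p95].
For each subset V ⊆ X/∼, compute π^{-1}(V) ⊆ X and check whether π^{-1}(V) ∈ τ. V is open in τ_Q iff π^{-1}(V) ∈ τ.
  V = {}: π^{-1}(V) = ∅ ∈ τ ✓.
  V = {[p92=p93]}: π^{-1}(V) = {p92, p93} ∉ τ ✗.
  V = {[p94=p95]}: π^{-1}(V) = {p94, p95} ∉ τ ✗.
  V = {[p92=p93], [p94=p95]}: π^{-1}(V) = {p92, p93, p94, p95} ∈ τ ✓.
Open sets in the quotient: τ_Q = {{}, {[p92=p93], [p94=p95]}} (2 elements).


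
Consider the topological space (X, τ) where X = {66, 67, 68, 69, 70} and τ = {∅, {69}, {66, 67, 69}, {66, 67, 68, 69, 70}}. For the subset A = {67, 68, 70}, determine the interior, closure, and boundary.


int(A) = ∅, cl(A) = {66, 67, 68, 70}, ∂A = {66, 67, 68, 70}.

Closed sets in (X, τ) are complements of opens:
  closed(X, τ) = {∅, {68, 70}, {66, 67, 68, 70}, {66, 67, 68, 69, 70}}.
int(A) = ⋃ {U ∈ τ : U ⊆ A}. Opens contained in A: ∅.
Taking the union of these: int(A) = ∅.
cl(A) = ⋂ {C closed : A ⊆ C}. Closed sets containing A: {66, 67, 68, 70}, {66, 67, 68, 69, 70}.
Intersecting these: cl(A) = {66, 67, 68, 70}.
∂A = cl(A) ∖ int(A) = {66, 67, 68, 70} ∖ ∅ = {66, 67, 68, 70}.


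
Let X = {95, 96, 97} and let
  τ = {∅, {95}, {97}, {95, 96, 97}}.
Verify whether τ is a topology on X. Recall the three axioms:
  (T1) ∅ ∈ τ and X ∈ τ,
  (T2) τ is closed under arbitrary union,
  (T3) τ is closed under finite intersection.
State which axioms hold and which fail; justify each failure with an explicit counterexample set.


τ is NOT a topology on X.

Axiom (T1): ∅ ∈ τ? Yes; X ∈ τ? Yes.
Axiom (T2/T3): check pairwise unions and intersections of members of τ.
Counterexample for (T2): {95} ∪ {97} = {95, 97} ∉ τ. Therefore τ is NOT a topology.


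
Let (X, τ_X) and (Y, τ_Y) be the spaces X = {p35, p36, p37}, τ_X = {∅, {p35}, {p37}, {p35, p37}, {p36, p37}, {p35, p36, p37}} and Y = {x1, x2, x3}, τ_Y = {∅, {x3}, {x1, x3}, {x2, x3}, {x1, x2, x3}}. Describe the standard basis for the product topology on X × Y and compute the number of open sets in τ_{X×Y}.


Basis B = {∅ × ∅, {p35} × {x3}, {p37} × {x3}, {p35} × {x1, x3}, {p35} × {x2, x3}, {p35, p37} × {x3}, {p36, p37} × {x3}, {p37} × {x1, x3}, {p37} × {x2, x3}, {p35} × {x1, x2, x3}, {p35, p36, p37} × {x3}, {p37} × {x1, x2, x3}, {p35, p37} × {x1, x3}, {p35, p37} × {x2, x3}, {p36, p37} × {x1, x3}, {p36, p37} × {x2, x3}, {p35, p37} × {x1, x2, x3}, {p35, p36, p37} × {x1, x3}, {p35, p36, p37} × {x2, x3}, {p36, p37} × {x1, x2, x3}, {p35, p36, p37} × {x1, x2, x3}}; |τ_{X×Y}| = 70.

Enumerate products U × V with U ∈ τ_X, V ∈ τ_Y (deduplicated):
  ∅ × ∅ = {} (∅)
  {p35} × {x3} = {(p35,x3)}
  {p37} × {x3} = {(p37,x3)}
  {p35} × {x1, x3} = {(p35,x1), (p35,x3)}
  {p35} × {x2, x3} = {(p35,x2), (p35,x3)}
  {p35, p37} × {x3} = {(p35,x3), (p37,x3)}
  {p36, p37} × {x3} = {(p36,x3), (p37,x3)}
  {p37} × {x1, x3} = {(p37,x1), (p37,x3)}
  {p37} × {x2, x3} = {(p37,x2), (p37,x3)}
  {p35} × {x1, x2, x3} = {(p35,x1), (p35,x2), (p35,x3)}
  {p35, p36, p37} × {x3} = {(p35,x3), (p36,x3), (p37,x3)}
  {p37} × {x1, x2, x3} = {(p37,x1), (p37,x2), (p37,x3)}
  {p35, p37} × {x1, x3} = {(p35,x1), (p35,x3), (p37,x1), (p37,x3)}
  {p35, p37} × {x2, x3} = {(p35,x2), (p35,x3), (p37,x2), (p37,x3)}
  {p36, p37} × {x1, x3} = {(p36,x1), (p36,x3), (p37,x1), (p37,x3)}
  {p36, p37} × {x2, x3} = {(p36,x2), (p36,x3), (p37,x2), (p37,x3)}
  {p35, p37} × {x1, x2, x3} = {(p35,x1), (p35,x2), (p35,x3), (p37,x1), (p37,x2), (p37,x3)}
  {p35, p36, p37} × {x1, x3} = {(p35,x1), (p35,x3), (p36,x1), (p36,x3), (p37,x1), (p37,x3)}
  {p35, p36, p37} × {x2, x3} = {(p35,x2), (p35,x3), (p36,x2), (p36,x3), (p37,x2), (p37,x3)}
  {p36, p37} × {x1, x2, x3} = {(p36,x1), (p36,x2), (p36,x3), (p37,x1), (p37,x2), (p37,x3)}
  {p35, p36, p37} × {x1, x2, x3} = {(p35,x1), (p35,x2), (p35,x3), (p36,x1), (p36,x2), (p36,x3), (p37,x1), (p37,x2), (p37,x3)}
These 21 distinct sets form the basis B.
Close under arbitrary unions to get τ_{X×Y}; counting gives |τ_{X×Y}| = 70.


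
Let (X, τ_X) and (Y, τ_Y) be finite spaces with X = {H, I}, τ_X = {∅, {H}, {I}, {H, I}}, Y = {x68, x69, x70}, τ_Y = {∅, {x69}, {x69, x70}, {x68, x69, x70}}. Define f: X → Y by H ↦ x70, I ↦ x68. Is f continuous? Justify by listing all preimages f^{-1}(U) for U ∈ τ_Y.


f IS continuous.

Compute f^{-1}(U) for each U ∈ τ_Y:
  U = ∅: f^{-1}(U) = ∅ ∈ τ_X ✓.
  U = {x69}: f^{-1}(U) = ∅ ∈ τ_X ✓.
  U = {x69, x70}: f^{-1}(U) = {H} ∈ τ_X ✓.
  U = {x68, x69, x70}: f^{-1}(U) = {H, I} ∈ τ_X ✓.
Every preimage lies in τ_X, so f IS continuous.


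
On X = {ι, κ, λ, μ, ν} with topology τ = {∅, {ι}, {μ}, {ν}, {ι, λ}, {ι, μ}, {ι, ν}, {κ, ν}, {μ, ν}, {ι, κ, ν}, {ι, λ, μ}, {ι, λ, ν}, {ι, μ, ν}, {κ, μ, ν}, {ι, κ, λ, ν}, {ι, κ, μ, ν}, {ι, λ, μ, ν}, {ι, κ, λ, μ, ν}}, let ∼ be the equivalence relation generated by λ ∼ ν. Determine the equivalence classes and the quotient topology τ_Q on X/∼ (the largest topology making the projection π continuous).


X/∼ = {[ι], [κ], [λ=ν], [μ]}; |τ_Q| = 8.

Equivalence classes: [ι], [κ], [λ=ν], [μ].
Quotient map π: X → X/∼ sends ι ↦ [ι], κ ↦ [κ], λ ↦ [λ=ν], μ ↦ [μ], ν ↦ [λ=ν].
For each subset V ⊆ X/∼, compute π^{-1}(V) ⊆ X and check whether π^{-1}(V) ∈ τ. V is open in τ_Q iff π^{-1}(V) ∈ τ.
  V = {}: π^{-1}(V) = ∅ ∈ τ ✓.
  V = {[ι]}: π^{-1}(V) = {ι} ∈ τ ✓.
  V = {[κ]}: π^{-1}(V) = {κ} ∉ τ ✗.
  V = {[ι], [κ]}: π^{-1}(V) = {ι, κ} ∉ τ ✗.
  V = {[λ=ν]}: π^{-1}(V) = {λ, ν} ∉ τ ✗.
  V = {[ι], [λ=ν]}: π^{-1}(V) = {ι, λ, ν} ∈ τ ✓.
  V = {[κ], [λ=ν]}: π^{-1}(V) = {κ, λ, ν} ∉ τ ✗.
  V = {[ι], [κ], [λ=ν]}: π^{-1}(V) = {ι, κ, λ, ν} ∈ τ ✓.
  V = {[μ]}: π^{-1}(V) = {μ} ∈ τ ✓.
  V = {[ι], [μ]}: π^{-1}(V) = {ι, μ} ∈ τ ✓.
  V = {[κ], [μ]}: π^{-1}(V) = {κ, μ} ∉ τ ✗.
  V = {[ι], [κ], [μ]}: π^{-1}(V) = {ι, κ, μ} ∉ τ ✗.
  V = {[λ=ν], [μ]}: π^{-1}(V) = {λ, μ, ν} ∉ τ ✗.
  V = {[ι], [λ=ν], [μ]}: π^{-1}(V) = {ι, λ, μ, ν} ∈ τ ✓.
  V = {[κ], [λ=ν], [μ]}: π^{-1}(V) = {κ, λ, μ, ν} ∉ τ ✗.
  V = {[ι], [κ], [λ=ν], [μ]}: π^{-1}(V) = {ι, κ, λ, μ, ν} ∈ τ ✓.
Open sets in the quotient: τ_Q = {{}, {[ι]}, {[ι], [λ=ν]}, {[ι], [κ], [λ=ν]}, {[μ]}, {[ι], [μ]}, {[ι], [λ=ν], [μ]}, {[ι], [κ], [λ=ν], [μ]}} (8 elements).


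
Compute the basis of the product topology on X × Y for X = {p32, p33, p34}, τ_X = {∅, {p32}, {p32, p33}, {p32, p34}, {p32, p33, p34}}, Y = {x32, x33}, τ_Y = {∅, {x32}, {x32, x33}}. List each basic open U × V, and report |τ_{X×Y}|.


Basis B = {∅ × ∅, {p32} × {x32}, {p32} × {x32, x33}, {p32, p33} × {x32}, {p32, p34} × {x32}, {p32, p33, p34} × {x32}, {p32, p33} × {x32, x33}, {p32, p34} × {x32, x33}, {p32, p33, p34} × {x32, x33}}; |τ_{X×Y}| = 14.

Enumerate products U × V with U ∈ τ_X, V ∈ τ_Y (deduplicated):
  ∅ × ∅ = {} (∅)
  {p32} × {x32} = {(p32,x32)}
  {p32} × {x32, x33} = {(p32,x32), (p32,x33)}
  {p32, p33} × {x32} = {(p32,x32), (p33,x32)}
  {p32, p34} × {x32} = {(p32,x32), (p34,x32)}
  {p32, p33, p34} × {x32} = {(p32,x32), (p33,x32), (p34,x32)}
  {p32, p33} × {x32, x33} = {(p32,x32), (p32,x33), (p33,x32), (p33,x33)}
  {p32, p34} × {x32, x33} = {(p32,x32), (p32,x33), (p34,x32), (p34,x33)}
  {p32, p33, p34} × {x32, x33} = {(p32,x32), (p32,x33), (p33,x32), (p33,x33), (p34,x32), (p34,x33)}
These 9 distinct sets form the basis B.
Close under arbitrary unions to get τ_{X×Y}; counting gives |τ_{X×Y}| = 14.


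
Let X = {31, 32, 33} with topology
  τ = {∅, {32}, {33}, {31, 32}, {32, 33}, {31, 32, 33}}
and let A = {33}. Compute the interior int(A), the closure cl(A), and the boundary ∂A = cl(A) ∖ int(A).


int(A) = {33}, cl(A) = {33}, ∂A = ∅.

Closed sets in (X, τ) are complements of opens:
  closed(X, τ) = {∅, {31}, {33}, {31, 32}, {31, 33}, {31, 32, 33}}.
int(A) = ⋃ {U ∈ τ : U ⊆ A}. Opens contained in A: ∅, {33}.
Taking the union of these: int(A) = {33}.
cl(A) = ⋂ {C closed : A ⊆ C}. Closed sets containing A: {33}, {31, 33}, {31, 32, 33}.
Intersecting these: cl(A) = {33}.
∂A = cl(A) ∖ int(A) = {33} ∖ {33} = ∅.


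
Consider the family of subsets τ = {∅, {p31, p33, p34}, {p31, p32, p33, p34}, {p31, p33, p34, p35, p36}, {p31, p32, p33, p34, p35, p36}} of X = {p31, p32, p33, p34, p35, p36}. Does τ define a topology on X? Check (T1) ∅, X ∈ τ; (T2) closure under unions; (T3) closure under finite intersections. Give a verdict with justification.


τ IS a topology on X.

Axiom (T1): ∅ ∈ τ? Yes; X ∈ τ? Yes.
Axiom (T2/T3): check pairwise unions and intersections of members of τ.
All pairwise intersections and unions checked — each lies in τ. Therefore τ satisfies (T1), (T2), (T3): it IS a topology on X.


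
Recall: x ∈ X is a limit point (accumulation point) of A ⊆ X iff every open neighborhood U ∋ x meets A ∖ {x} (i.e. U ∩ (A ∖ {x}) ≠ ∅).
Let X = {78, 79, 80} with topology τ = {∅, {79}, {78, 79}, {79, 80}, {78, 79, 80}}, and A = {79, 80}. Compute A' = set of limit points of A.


A' = {78, 80}

For each x ∈ X, list the open sets U ∈ τ with x ∈ U, then check whether U ∩ (A ∖ {x}) ≠ ∅ for every such U.
  x = 78: opens ∋ x are {78, 79}, {78, 79, 80}; each meets A ∖ {78}, so x IS a limit point.
  x = 79: open {79} ∋ x has {79} ∩ (A ∖ {79}) = ∅, so x is NOT a limit point.
  x = 80: opens ∋ x are {79, 80}, {78, 79, 80}; each meets A ∖ {80}, so x IS a limit point.
Collecting: A' = {78, 80}.


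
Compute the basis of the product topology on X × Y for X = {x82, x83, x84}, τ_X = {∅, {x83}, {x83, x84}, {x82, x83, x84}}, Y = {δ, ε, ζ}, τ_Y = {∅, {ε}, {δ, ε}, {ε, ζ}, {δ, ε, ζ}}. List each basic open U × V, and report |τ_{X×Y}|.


Basis B = {∅ × ∅, {x83} × {ε}, {x83} × {δ, ε}, {x83} × {ε, ζ}, {x83, x84} × {ε}, {x82, x83, x84} × {ε}, {x83} × {δ, ε, ζ}, {x83, x84} × {δ, ε}, {x83, x84} × {ε, ζ}, {x82, x83, x84} × {δ, ε}, {x82, x83, x84} × {ε, ζ}, {x83, x84} × {δ, ε, ζ}, {x82, x83, x84} × {δ, ε, ζ}}; |τ_{X×Y}| = 30.

Enumerate products U × V with U ∈ τ_X, V ∈ τ_Y (deduplicated):
  ∅ × ∅ = {} (∅)
  {x83} × {ε} = {(x83,ε)}
  {x83} × {δ, ε} = {(x83,δ), (x83,ε)}
  {x83} × {ε, ζ} = {(x83,ε), (x83,ζ)}
  {x83, x84} × {ε} = {(x83,ε), (x84,ε)}
  {x82, x83, x84} × {ε} = {(x82,ε), (x83,ε), (x84,ε)}
  {x83} × {δ, ε, ζ} = {(x83,δ), (x83,ε), (x83,ζ)}
  {x83, x84} × {δ, ε} = {(x83,δ), (x83,ε), (x84,δ), (x84,ε)}
  {x83, x84} × {ε, ζ} = {(x83,ε), (x83,ζ), (x84,ε), (x84,ζ)}
  {x82, x83, x84} × {δ, ε} = {(x82,δ), (x82,ε), (x83,δ), (x83,ε), (x84,δ), (x84,ε)}
  {x82, x83, x84} × {ε, ζ} = {(x82,ε), (x82,ζ), (x83,ε), (x83,ζ), (x84,ε), (x84,ζ)}
  {x83, x84} × {δ, ε, ζ} = {(x83,δ), (x83,ε), (x83,ζ), (x84,δ), (x84,ε), (x84,ζ)}
  {x82, x83, x84} × {δ, ε, ζ} = {(x82,δ), (x82,ε), (x82,ζ), (x83,δ), (x83,ε), (x83,ζ), (x84,δ), (x84,ε), (x84,ζ)}
These 13 distinct sets form the basis B.
Close under arbitrary unions to get τ_{X×Y}; counting gives |τ_{X×Y}| = 30.


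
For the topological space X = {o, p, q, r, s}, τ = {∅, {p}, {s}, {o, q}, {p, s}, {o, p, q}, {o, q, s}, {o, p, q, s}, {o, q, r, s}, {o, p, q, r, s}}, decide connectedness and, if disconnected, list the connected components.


(X, τ) is disconnected; components = [{p}, {o, q, r, s}].

Find clopen sets (U ∈ τ with X ∖ U ∈ τ):
  U = ∅, X ∖ U = {o, p, q, r, s} — both open, so U is clopen.
  U = {p}, X ∖ U = {o, q, r, s} — both open, so U is clopen.
  U = {o, q, r, s}, X ∖ U = {p} — both open, so U is clopen.
  U = {o, p, q, r, s}, X ∖ U = ∅ — both open, so U is clopen.
Nontrivial clopen(s) exist: e.g. {p}. So (X, τ) is disconnected.
Compute connected components by grouping points that agree on all clopens:
  component: {p}
  component: {o, q, r, s}


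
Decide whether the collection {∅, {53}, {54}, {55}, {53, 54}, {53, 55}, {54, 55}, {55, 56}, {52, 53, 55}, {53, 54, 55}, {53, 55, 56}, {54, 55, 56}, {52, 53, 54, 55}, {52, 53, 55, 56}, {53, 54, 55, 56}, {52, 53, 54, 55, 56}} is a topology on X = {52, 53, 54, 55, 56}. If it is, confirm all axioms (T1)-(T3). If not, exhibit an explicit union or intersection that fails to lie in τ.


τ IS a topology on X.

Axiom (T1): ∅ ∈ τ? Yes; X ∈ τ? Yes.
Axiom (T2/T3): check pairwise unions and intersections of members of τ.
All pairwise intersections and unions checked — each lies in τ. Therefore τ satisfies (T1), (T2), (T3): it IS a topology on X.


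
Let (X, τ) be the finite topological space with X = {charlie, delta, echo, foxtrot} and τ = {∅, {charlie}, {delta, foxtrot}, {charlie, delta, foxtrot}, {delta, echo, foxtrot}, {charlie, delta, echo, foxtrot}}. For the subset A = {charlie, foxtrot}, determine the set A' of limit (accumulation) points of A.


A' = {delta, echo}

For each x ∈ X, list the open sets U ∈ τ with x ∈ U, then check whether U ∩ (A ∖ {x}) ≠ ∅ for every such U.
  x = charlie: open {charlie} ∋ x has {charlie} ∩ (A ∖ {charlie}) = ∅, so x is NOT a limit point.
  x = delta: opens ∋ x are {delta, foxtrot}, {charlie, delta, foxtrot}, {delta, echo, foxtrot}, {charlie, delta, echo, foxtrot}; each meets A ∖ {delta}, so x IS a limit point.
  x = echo: opens ∋ x are {delta, echo, foxtrot}, {charlie, delta, echo, foxtrot}; each meets A ∖ {echo}, so x IS a limit point.
  x = foxtrot: open {delta, foxtrot} ∋ x has {delta, foxtrot} ∩ (A ∖ {foxtrot}) = ∅, so x is NOT a limit point.
Collecting: A' = {delta, echo}.


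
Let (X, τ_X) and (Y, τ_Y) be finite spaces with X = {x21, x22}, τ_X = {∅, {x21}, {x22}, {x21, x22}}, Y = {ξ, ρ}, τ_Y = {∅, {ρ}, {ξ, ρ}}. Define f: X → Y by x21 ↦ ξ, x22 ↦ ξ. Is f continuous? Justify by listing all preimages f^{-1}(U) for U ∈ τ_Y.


f IS continuous.

Compute f^{-1}(U) for each U ∈ τ_Y:
  U = ∅: f^{-1}(U) = ∅ ∈ τ_X ✓.
  U = {ρ}: f^{-1}(U) = ∅ ∈ τ_X ✓.
  U = {ξ, ρ}: f^{-1}(U) = {x21, x22} ∈ τ_X ✓.
Every preimage lies in τ_X, so f IS continuous.


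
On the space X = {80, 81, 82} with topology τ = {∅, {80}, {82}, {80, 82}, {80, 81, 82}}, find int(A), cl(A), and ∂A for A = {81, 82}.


int(A) = {82}, cl(A) = {81, 82}, ∂A = {81}.

Closed sets in (X, τ) are complements of opens:
  closed(X, τ) = {∅, {81}, {80, 81}, {81, 82}, {80, 81, 82}}.
int(A) = ⋃ {U ∈ τ : U ⊆ A}. Opens contained in A: ∅, {82}.
Taking the union of these: int(A) = {82}.
cl(A) = ⋂ {C closed : A ⊆ C}. Closed sets containing A: {81, 82}, {80, 81, 82}.
Intersecting these: cl(A) = {81, 82}.
∂A = cl(A) ∖ int(A) = {81, 82} ∖ {82} = {81}.


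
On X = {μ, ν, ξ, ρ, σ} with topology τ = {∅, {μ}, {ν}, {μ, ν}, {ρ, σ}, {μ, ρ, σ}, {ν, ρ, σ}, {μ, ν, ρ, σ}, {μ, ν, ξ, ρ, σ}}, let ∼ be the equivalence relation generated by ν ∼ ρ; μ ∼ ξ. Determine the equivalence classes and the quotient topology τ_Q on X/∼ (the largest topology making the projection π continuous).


X/∼ = {[μ=ξ], [ν=ρ], [σ]}; |τ_Q| = 3.

Equivalence classes: [μ=ξ], [ν=ρ], [σ].
Quotient map π: X → X/∼ sends μ ↦ [μ=ξ], ν ↦ [ν=ρ], ξ ↦ [μ=ξ], ρ ↦ [ν=ρ], σ ↦ [σ].
For each subset V ⊆ X/∼, compute π^{-1}(V) ⊆ X and check whether π^{-1}(V) ∈ τ. V is open in τ_Q iff π^{-1}(V) ∈ τ.
  V = {}: π^{-1}(V) = ∅ ∈ τ ✓.
  V = {[μ=ξ]}: π^{-1}(V) = {μ, ξ} ∉ τ ✗.
  V = {[ν=ρ]}: π^{-1}(V) = {ν, ρ} ∉ τ ✗.
  V = {[μ=ξ], [ν=ρ]}: π^{-1}(V) = {μ, ν, ξ, ρ} ∉ τ ✗.
  V = {[σ]}: π^{-1}(V) = {σ} ∉ τ ✗.
  V = {[μ=ξ], [σ]}: π^{-1}(V) = {μ, ξ, σ} ∉ τ ✗.
  V = {[ν=ρ], [σ]}: π^{-1}(V) = {ν, ρ, σ} ∈ τ ✓.
  V = {[μ=ξ], [ν=ρ], [σ]}: π^{-1}(V) = {μ, ν, ξ, ρ, σ} ∈ τ ✓.
Open sets in the quotient: τ_Q = {{}, {[ν=ρ], [σ]}, {[μ=ξ], [ν=ρ], [σ]}} (3 elements).


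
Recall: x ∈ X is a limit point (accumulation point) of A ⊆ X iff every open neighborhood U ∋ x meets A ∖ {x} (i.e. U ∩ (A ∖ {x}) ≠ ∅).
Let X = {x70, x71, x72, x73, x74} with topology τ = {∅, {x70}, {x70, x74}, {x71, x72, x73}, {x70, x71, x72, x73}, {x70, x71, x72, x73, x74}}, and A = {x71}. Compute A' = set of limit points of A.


A' = {x72, x73}

For each x ∈ X, list the open sets U ∈ τ with x ∈ U, then check whether U ∩ (A ∖ {x}) ≠ ∅ for every such U.
  x = x70: open {x70} ∋ x has {x70} ∩ (A ∖ {x70}) = ∅, so x is NOT a limit point.
  x = x71: open {x71, x72, x73} ∋ x has {x71, x72, x73} ∩ (A ∖ {x71}) = ∅, so x is NOT a limit point.
  x = x72: opens ∋ x are {x71, x72, x73}, {x70, x71, x72, x73}, {x70, x71, x72, x73, x74}; each meets A ∖ {x72}, so x IS a limit point.
  x = x73: opens ∋ x are {x71, x72, x73}, {x70, x71, x72, x73}, {x70, x71, x72, x73, x74}; each meets A ∖ {x73}, so x IS a limit point.
  x = x74: open {x70, x74} ∋ x has {x70, x74} ∩ (A ∖ {x74}) = ∅, so x is NOT a limit point.
Collecting: A' = {x72, x73}.


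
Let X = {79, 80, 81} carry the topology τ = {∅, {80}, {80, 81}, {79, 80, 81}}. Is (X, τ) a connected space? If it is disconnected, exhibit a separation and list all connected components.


(X, τ) is connected.

Find clopen sets (U ∈ τ with X ∖ U ∈ τ):
  U = ∅, X ∖ U = {79, 80, 81} — both open, so U is clopen.
  U = {79, 80, 81}, X ∖ U = ∅ — both open, so U is clopen.
Only trivial clopens (∅ and X) exist, so (X, τ) is connected.
Compute connected components by grouping points that agree on all clopens:
  component: {79, 80, 81}


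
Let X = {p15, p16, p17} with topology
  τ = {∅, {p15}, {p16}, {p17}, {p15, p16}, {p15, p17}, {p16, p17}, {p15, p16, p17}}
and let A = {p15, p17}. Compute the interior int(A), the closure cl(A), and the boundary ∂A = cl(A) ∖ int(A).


int(A) = {p15, p17}, cl(A) = {p15, p17}, ∂A = ∅.

Closed sets in (X, τ) are complements of opens:
  closed(X, τ) = {∅, {p15}, {p16}, {p17}, {p15, p16}, {p15, p17}, {p16, p17}, {p15, p16, p17}}.
int(A) = ⋃ {U ∈ τ : U ⊆ A}. Opens contained in A: ∅, {p15}, {p17}, {p15, p17}.
Taking the union of these: int(A) = {p15, p17}.
cl(A) = ⋂ {C closed : A ⊆ C}. Closed sets containing A: {p15, p17}, {p15, p16, p17}.
Intersecting these: cl(A) = {p15, p17}.
∂A = cl(A) ∖ int(A) = {p15, p17} ∖ {p15, p17} = ∅.


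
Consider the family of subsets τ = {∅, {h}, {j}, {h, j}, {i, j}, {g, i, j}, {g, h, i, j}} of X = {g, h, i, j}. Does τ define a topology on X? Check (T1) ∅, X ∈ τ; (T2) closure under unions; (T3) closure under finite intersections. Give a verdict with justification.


τ is NOT a topology on X.

Axiom (T1): ∅ ∈ τ? Yes; X ∈ τ? Yes.
Axiom (T2/T3): check pairwise unions and intersections of members of τ.
Counterexample for (T2): {h} ∪ {i, j} = {h, i, j} ∉ τ. Therefore τ is NOT a topology.


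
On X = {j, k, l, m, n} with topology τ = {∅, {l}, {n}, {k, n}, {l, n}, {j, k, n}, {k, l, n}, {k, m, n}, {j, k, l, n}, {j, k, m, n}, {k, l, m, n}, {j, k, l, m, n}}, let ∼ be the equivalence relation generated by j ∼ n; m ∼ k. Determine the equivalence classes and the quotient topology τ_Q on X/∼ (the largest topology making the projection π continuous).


X/∼ = {[j=n], [k=m], [l]}; |τ_Q| = 4.

Equivalence classes: [j=n], [k=m], [l].
Quotient map π: X → X/∼ sends j ↦ [j=n], k ↦ [k=m], l ↦ [l], m ↦ [k=m], n ↦ [j=n].
For each subset V ⊆ X/∼, compute π^{-1}(V) ⊆ X and check whether π^{-1}(V) ∈ τ. V is open in τ_Q iff π^{-1}(V) ∈ τ.
  V = {}: π^{-1}(V) = ∅ ∈ τ ✓.
  V = {[j=n]}: π^{-1}(V) = {j, n} ∉ τ ✗.
  V = {[k=m]}: π^{-1}(V) = {k, m} ∉ τ ✗.
  V = {[j=n], [k=m]}: π^{-1}(V) = {j, k, m, n} ∈ τ ✓.
  V = {[l]}: π^{-1}(V) = {l} ∈ τ ✓.
  V = {[j=n], [l]}: π^{-1}(V) = {j, l, n} ∉ τ ✗.
  V = {[k=m], [l]}: π^{-1}(V) = {k, l, m} ∉ τ ✗.
  V = {[j=n], [k=m], [l]}: π^{-1}(V) = {j, k, l, m, n} ∈ τ ✓.
Open sets in the quotient: τ_Q = {{}, {[j=n], [k=m]}, {[l]}, {[j=n], [k=m], [l]}} (4 elements).


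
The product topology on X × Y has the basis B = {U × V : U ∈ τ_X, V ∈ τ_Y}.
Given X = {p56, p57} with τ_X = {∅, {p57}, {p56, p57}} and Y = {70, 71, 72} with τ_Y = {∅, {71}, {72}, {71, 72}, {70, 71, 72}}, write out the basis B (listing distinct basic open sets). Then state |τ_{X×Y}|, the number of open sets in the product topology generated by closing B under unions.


Basis B = {∅ × ∅, {p57} × {71}, {p57} × {72}, {p56, p57} × {71}, {p56, p57} × {72}, {p57} × {71, 72}, {p57} × {70, 71, 72}, {p56, p57} × {71, 72}, {p56, p57} × {70, 71, 72}}; |τ_{X×Y}| = 14.

Enumerate products U × V with U ∈ τ_X, V ∈ τ_Y (deduplicated):
  ∅ × ∅ = {} (∅)
  {p57} × {71} = {(p57,71)}
  {p57} × {72} = {(p57,72)}
  {p56, p57} × {71} = {(p56,71), (p57,71)}
  {p56, p57} × {72} = {(p56,72), (p57,72)}
  {p57} × {71, 72} = {(p57,71), (p57,72)}
  {p57} × {70, 71, 72} = {(p57,70), (p57,71), (p57,72)}
  {p56, p57} × {71, 72} = {(p56,71), (p56,72), (p57,71), (p57,72)}
  {p56, p57} × {70, 71, 72} = {(p56,70), (p56,71), (p56,72), (p57,70), (p57,71), (p57,72)}
These 9 distinct sets form the basis B.
Close under arbitrary unions to get τ_{X×Y}; counting gives |τ_{X×Y}| = 14.


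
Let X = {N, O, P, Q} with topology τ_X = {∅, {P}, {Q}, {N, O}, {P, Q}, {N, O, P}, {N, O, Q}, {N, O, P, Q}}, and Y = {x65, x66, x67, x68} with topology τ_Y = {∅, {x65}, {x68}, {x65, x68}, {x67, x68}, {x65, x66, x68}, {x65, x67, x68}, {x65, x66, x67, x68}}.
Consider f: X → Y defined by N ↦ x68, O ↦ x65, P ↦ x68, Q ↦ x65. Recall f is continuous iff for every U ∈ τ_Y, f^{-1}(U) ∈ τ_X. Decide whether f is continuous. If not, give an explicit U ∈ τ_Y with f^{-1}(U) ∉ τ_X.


f is NOT continuous.

Compute f^{-1}(U) for each U ∈ τ_Y:
  U = ∅: f^{-1}(U) = ∅ ∈ τ_X ✓.
  U = {x65}: f^{-1}(U) = {O, Q} ∉ τ_X ✗.
  U = {x68}: f^{-1}(U) = {N, P} ∉ τ_X ✗.
  U = {x65, x68}: f^{-1}(U) = {N, O, P, Q} ∈ τ_X ✓.
  U = {x67, x68}: f^{-1}(U) = {N, P} ∉ τ_X ✗.
  U = {x65, x66, x68}: f^{-1}(U) = {N, O, P, Q} ∈ τ_X ✓.
  U = {x65, x67, x68}: f^{-1}(U) = {N, O, P, Q} ∈ τ_X ✓.
  U = {x65, x66, x67, x68}: f^{-1}(U) = {N, O, P, Q} ∈ τ_X ✓.
Found U = {x65} with f^{-1}(U) = {O, Q} not in τ_X. Therefore f is NOT continuous.


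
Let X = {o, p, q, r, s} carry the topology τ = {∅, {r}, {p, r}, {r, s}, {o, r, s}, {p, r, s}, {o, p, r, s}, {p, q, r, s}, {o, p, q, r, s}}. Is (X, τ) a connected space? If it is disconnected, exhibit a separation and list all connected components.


(X, τ) is connected.

Find clopen sets (U ∈ τ with X ∖ U ∈ τ):
  U = ∅, X ∖ U = {o, p, q, r, s} — both open, so U is clopen.
  U = {o, p, q, r, s}, X ∖ U = ∅ — both open, so U is clopen.
Only trivial clopens (∅ and X) exist, so (X, τ) is connected.
Compute connected components by grouping points that agree on all clopens:
  component: {o, p, q, r, s}


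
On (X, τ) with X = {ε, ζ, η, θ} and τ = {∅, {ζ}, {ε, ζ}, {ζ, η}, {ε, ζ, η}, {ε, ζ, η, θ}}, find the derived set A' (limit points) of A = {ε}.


A' = {θ}

For each x ∈ X, list the open sets U ∈ τ with x ∈ U, then check whether U ∩ (A ∖ {x}) ≠ ∅ for every such U.
  x = ε: open {ε, ζ} ∋ x has {ε, ζ} ∩ (A ∖ {ε}) = ∅, so x is NOT a limit point.
  x = ζ: open {ζ} ∋ x has {ζ} ∩ (A ∖ {ζ}) = ∅, so x is NOT a limit point.
  x = η: open {ζ, η} ∋ x has {ζ, η} ∩ (A ∖ {η}) = ∅, so x is NOT a limit point.
  x = θ: opens ∋ x are {ε, ζ, η, θ}; each meets A ∖ {θ}, so x IS a limit point.
Collecting: A' = {θ}.


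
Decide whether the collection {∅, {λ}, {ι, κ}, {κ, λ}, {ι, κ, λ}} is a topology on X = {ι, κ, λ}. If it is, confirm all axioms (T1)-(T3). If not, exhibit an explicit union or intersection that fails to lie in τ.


τ is NOT a topology on X.

Axiom (T1): ∅ ∈ τ? Yes; X ∈ τ? Yes.
Axiom (T2/T3): check pairwise unions and intersections of members of τ.
Counterexample for (T3): {ι, κ} ∩ {κ, λ} = {κ} ∉ τ. Therefore τ is NOT a topology.


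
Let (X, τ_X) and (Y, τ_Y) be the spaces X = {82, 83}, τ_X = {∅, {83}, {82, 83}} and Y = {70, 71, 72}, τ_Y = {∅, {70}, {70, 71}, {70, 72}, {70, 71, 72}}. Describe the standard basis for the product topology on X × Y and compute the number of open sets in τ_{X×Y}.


Basis B = {∅ × ∅, {83} × {70}, {82, 83} × {70}, {83} × {70, 71}, {83} × {70, 72}, {83} × {70, 71, 72}, {82, 83} × {70, 71}, {82, 83} × {70, 72}, {82, 83} × {70, 71, 72}}; |τ_{X×Y}| = 14.

Enumerate products U × V with U ∈ τ_X, V ∈ τ_Y (deduplicated):
  ∅ × ∅ = {} (∅)
  {83} × {70} = {(83,70)}
  {82, 83} × {70} = {(82,70), (83,70)}
  {83} × {70, 71} = {(83,70), (83,71)}
  {83} × {70, 72} = {(83,70), (83,72)}
  {83} × {70, 71, 72} = {(83,70), (83,71), (83,72)}
  {82, 83} × {70, 71} = {(82,70), (82,71), (83,70), (83,71)}
  {82, 83} × {70, 72} = {(82,70), (82,72), (83,70), (83,72)}
  {82, 83} × {70, 71, 72} = {(82,70), (82,71), (82,72), (83,70), (83,71), (83,72)}
These 9 distinct sets form the basis B.
Close under arbitrary unions to get τ_{X×Y}; counting gives |τ_{X×Y}| = 14.


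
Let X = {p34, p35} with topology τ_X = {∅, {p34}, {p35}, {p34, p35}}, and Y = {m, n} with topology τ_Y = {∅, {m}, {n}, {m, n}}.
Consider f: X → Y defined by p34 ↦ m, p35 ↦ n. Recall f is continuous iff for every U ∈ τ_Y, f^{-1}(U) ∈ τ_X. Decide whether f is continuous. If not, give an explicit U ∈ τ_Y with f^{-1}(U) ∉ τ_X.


f IS continuous.

Compute f^{-1}(U) for each U ∈ τ_Y:
  U = ∅: f^{-1}(U) = ∅ ∈ τ_X ✓.
  U = {m}: f^{-1}(U) = {p34} ∈ τ_X ✓.
  U = {n}: f^{-1}(U) = {p35} ∈ τ_X ✓.
  U = {m, n}: f^{-1}(U) = {p34, p35} ∈ τ_X ✓.
Every preimage lies in τ_X, so f IS continuous.


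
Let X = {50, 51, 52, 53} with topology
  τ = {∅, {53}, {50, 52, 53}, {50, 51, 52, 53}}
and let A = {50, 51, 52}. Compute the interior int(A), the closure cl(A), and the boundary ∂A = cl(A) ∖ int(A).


int(A) = ∅, cl(A) = {50, 51, 52}, ∂A = {50, 51, 52}.

Closed sets in (X, τ) are complements of opens:
  closed(X, τ) = {∅, {51}, {50, 51, 52}, {50, 51, 52, 53}}.
int(A) = ⋃ {U ∈ τ : U ⊆ A}. Opens contained in A: ∅.
Taking the union of these: int(A) = ∅.
cl(A) = ⋂ {C closed : A ⊆ C}. Closed sets containing A: {50, 51, 52}, {50, 51, 52, 53}.
Intersecting these: cl(A) = {50, 51, 52}.
∂A = cl(A) ∖ int(A) = {50, 51, 52} ∖ ∅ = {50, 51, 52}.
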